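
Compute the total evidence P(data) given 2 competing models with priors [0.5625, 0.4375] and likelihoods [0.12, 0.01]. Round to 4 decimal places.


Marginal likelihood = sum P(model_i) * P(data|model_i)
Model 1: 0.5625 * 0.12 = 0.0675
Model 2: 0.4375 * 0.01 = 0.0044
Total = 0.0719

0.0719


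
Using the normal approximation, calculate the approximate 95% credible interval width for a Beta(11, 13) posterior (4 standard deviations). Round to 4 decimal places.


Var(Beta) = 11*13/(24^2 * 25) = 0.0099
SD = 0.0997
Width ~ 4*SD = 0.3986

0.3986


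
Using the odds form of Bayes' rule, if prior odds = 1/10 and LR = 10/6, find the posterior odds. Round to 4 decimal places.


Bayes' rule in odds form: posterior odds = prior odds * LR
= (1 * 10) / (10 * 6)
= 10/60 = 0.1667

0.1667


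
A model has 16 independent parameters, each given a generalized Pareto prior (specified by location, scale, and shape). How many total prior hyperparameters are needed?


Each generalized Pareto prior needs 3 hyperparameters (location, scale, and shape).
Total = 3 * 16 = 48

48


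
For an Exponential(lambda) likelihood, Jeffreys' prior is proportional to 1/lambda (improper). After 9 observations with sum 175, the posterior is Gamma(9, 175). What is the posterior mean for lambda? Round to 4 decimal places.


Posterior = Gamma(n, sum_x) = Gamma(9, 175)
Posterior mean = shape/rate = 9/175
= 0.0514

0.0514


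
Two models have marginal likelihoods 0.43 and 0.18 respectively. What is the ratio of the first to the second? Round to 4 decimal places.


Evidence ratio = 0.43 / 0.18
= 2.3889

2.3889


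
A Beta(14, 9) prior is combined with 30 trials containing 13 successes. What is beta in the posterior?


In conjugate updating:
beta_posterior = beta_prior + (n - k)
= 9 + (30 - 13)
= 9 + 17 = 26

26


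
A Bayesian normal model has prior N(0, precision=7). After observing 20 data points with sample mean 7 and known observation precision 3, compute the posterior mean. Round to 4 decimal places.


Posterior mean = (prior_precision * prior_mean + n * data_precision * data_mean) / (prior_precision + n * data_precision)
Numerator = 7*0 + 20*3*7 = 420
Denominator = 7 + 20*3 = 67
Posterior mean = 6.2687

6.2687


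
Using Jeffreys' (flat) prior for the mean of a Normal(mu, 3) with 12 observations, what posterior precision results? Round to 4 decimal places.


Flat prior means prior precision is 0.
Posterior precision = n / sigma^2 = 12/3 = 4.0

4.0


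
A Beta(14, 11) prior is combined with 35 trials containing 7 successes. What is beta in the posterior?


In conjugate updating:
beta_posterior = beta_prior + (n - k)
= 11 + (35 - 7)
= 11 + 28 = 39

39


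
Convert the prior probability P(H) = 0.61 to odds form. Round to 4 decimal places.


P(not H) = 1 - 0.61 = 0.39
Odds = 0.61 / 0.39 = 1.5641

1.5641


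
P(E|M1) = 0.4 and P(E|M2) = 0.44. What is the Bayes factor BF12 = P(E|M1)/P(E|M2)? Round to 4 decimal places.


Bayes factor BF12 = P(E|M1) / P(E|M2)
= 0.4 / 0.44
= 0.9091

0.9091


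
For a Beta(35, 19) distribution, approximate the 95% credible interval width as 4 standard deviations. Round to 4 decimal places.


Variance of Beta(a,b) = ab / ((a+b)^2 * (a+b+1))
= 35*19 / ((54)^2 * 55)
= 0.0041
SD = sqrt(0.0041) = 0.0644
Width = 4 * SD = 0.2576

0.2576


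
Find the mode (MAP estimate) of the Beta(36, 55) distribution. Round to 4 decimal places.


For Beta(a,b) with a,b > 1:
Mode = (a-1)/(a+b-2) = (36-1)/(91-2)
= 35/89 = 0.3933

0.3933


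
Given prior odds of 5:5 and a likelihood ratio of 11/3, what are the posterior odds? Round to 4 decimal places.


Posterior odds = prior odds * LR
Prior odds = 5/5 = 1.0
LR = 11/3 = 3.6667
Posterior odds = 1.0 * 3.6667 = 3.6667

3.6667


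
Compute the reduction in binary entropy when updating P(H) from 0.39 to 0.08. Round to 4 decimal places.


H_before = -p*log2(p) - (1-p)*log2(1-p) for p=0.39: 0.9648
H_after for p=0.08: 0.4022
Reduction = 0.9648 - 0.4022 = 0.5626

0.5626


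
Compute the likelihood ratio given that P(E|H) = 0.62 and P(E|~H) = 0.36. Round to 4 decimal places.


LR = P(E|H) / P(E|~H)
= 0.62 / 0.36 = 1.7222

1.7222


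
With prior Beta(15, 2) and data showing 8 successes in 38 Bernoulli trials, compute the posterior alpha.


Conjugate update: alpha_posterior = alpha_prior + k
= 15 + 8 = 23

23


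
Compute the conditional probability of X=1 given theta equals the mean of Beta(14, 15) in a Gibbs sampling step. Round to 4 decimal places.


Mean of Beta(14, 15) = 0.4828
P(X=1 | theta=0.4828) = 0.4828

0.4828


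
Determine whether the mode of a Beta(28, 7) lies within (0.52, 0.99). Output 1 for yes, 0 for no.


First find the mode: (a-1)/(a+b-2) = 0.8182
Is 0.8182 in (0.52, 0.99)? 1

1


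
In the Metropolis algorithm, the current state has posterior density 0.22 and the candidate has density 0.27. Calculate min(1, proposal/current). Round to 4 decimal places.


Ratio = 0.27/0.22 = 1.2273
Acceptance probability = min(1, 1.2273)
= 1.0

1.0


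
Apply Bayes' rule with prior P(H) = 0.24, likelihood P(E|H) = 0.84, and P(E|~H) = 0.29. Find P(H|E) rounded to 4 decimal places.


Step 1: Compute marginal P(E) = P(E|H)P(H) + P(E|~H)P(~H)
= 0.84*0.24 + 0.29*0.76 = 0.422
Step 2: P(H|E) = P(E|H)P(H)/P(E) = 0.2016/0.422
= 0.4777

0.4777


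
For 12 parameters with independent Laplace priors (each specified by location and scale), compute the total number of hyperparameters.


A Laplace prior has 2 hyperparameters per parameter.
Total = 12 * 2 = 24

24


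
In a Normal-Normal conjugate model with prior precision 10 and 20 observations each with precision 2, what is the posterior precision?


Posterior precision = prior precision + n * observation precision
= 10 + 20 * 2
= 10 + 40 = 50

50


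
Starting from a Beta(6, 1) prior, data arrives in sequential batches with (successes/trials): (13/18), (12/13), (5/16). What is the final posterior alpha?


In sequential Bayesian updating, we sum all successes.
Total successes = 30
Final alpha = 6 + 30 = 36

36


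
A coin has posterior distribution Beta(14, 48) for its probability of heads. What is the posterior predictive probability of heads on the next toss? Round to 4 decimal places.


Posterior predictive = E[theta] = alpha/(alpha+beta)
= 14/62
= 0.2258

0.2258


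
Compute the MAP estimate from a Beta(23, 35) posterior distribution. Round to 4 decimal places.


MAP = mode of Beta distribution
= (alpha - 1)/(alpha + beta - 2)
= (23-1)/(23+35-2)
= 22/56 = 0.3929

0.3929


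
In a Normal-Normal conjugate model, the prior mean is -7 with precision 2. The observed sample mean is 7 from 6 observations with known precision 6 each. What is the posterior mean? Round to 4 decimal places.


Posterior precision = tau0 + n*tau = 2 + 6*6 = 38
Posterior mean = (tau0*mu0 + n*tau*xbar) / posterior_precision
= (2*-7 + 6*6*7) / 38
= 238 / 38 = 6.2632

6.2632


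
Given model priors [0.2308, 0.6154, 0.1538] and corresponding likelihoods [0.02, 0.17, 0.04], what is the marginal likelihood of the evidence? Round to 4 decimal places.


P(E) = sum_i P(M_i) P(E|M_i)
= 0.0046 + 0.1046 + 0.0062
= 0.1154

0.1154


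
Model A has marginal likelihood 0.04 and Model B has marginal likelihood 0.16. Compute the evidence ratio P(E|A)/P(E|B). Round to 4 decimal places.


Evidence ratio = P(E|A) / P(E|B)
= 0.04 / 0.16
= 0.25

0.25


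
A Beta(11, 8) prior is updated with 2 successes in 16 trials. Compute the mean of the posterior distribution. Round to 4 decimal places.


After update: Beta(13, 22)
Mean = 13 / (13 + 22) = 13 / 35
= 0.3714

0.3714


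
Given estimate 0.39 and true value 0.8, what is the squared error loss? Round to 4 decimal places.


Squared error = (estimate - true)^2
Difference = -0.41
Loss = -0.41^2 = 0.1681

0.1681


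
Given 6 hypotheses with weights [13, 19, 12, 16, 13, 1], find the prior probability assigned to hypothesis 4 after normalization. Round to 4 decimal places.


To normalize, divide each weight by the sum of all weights.
Sum = 74
Prior(H4) = 16/74 = 0.2162

0.2162


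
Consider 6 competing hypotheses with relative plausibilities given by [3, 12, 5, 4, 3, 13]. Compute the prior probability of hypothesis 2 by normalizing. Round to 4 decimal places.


Sum of weights = 3 + 12 + 5 + 4 + 3 + 13 = 40
Normalized prior for H2 = 12 / 40
= 0.3

0.3


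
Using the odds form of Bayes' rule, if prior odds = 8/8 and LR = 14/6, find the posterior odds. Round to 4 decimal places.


Bayes' rule in odds form: posterior odds = prior odds * LR
= (8 * 14) / (8 * 6)
= 112/48 = 2.3333

2.3333


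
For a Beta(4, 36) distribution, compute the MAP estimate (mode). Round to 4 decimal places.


MAP = mode = (a-1)/(a+b-2)
= (4-1)/(4+36-2)
= 3/38 = 0.0789

0.0789


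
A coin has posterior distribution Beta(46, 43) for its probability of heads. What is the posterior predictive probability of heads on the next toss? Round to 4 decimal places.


Posterior predictive = E[theta] = alpha/(alpha+beta)
= 46/89
= 0.5169

0.5169


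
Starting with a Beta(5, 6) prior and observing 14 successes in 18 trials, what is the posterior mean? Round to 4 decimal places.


Posterior parameters: alpha = 5 + 14 = 19
beta = 6 + 4 = 10
Posterior mean = alpha / (alpha + beta) = 19 / 29
= 0.6552

0.6552


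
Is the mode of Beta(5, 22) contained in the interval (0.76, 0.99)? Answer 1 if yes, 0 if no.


Mode = (a-1)/(a+b-2) = 4/25 = 0.16
Interval: (0.76, 0.99)
Contains mode? 0

0


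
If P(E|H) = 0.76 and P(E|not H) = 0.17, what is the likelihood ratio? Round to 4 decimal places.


Likelihood ratio = P(E|H) / P(E|not H)
= 0.76 / 0.17
= 4.4706

4.4706


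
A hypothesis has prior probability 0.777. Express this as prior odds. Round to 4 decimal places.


Odds = P(H) / P(not H) = 0.777 / 0.223
= 3.4843

3.4843


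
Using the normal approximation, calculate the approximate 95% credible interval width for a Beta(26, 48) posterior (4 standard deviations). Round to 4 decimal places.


Var(Beta) = 26*48/(74^2 * 75) = 0.003
SD = 0.0551
Width ~ 4*SD = 0.2205

0.2205


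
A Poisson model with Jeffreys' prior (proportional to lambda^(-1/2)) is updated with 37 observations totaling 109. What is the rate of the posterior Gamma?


Posterior = Gamma(0.5 + S, n)
= Gamma(0.5 + 109, 37)
Posterior rate = 0 + n = 37

37.0


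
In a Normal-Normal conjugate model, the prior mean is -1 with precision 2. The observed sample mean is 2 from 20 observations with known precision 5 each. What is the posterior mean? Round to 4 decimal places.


Posterior precision = tau0 + n*tau = 2 + 20*5 = 102
Posterior mean = (tau0*mu0 + n*tau*xbar) / posterior_precision
= (2*-1 + 20*5*2) / 102
= 198 / 102 = 1.9412

1.9412


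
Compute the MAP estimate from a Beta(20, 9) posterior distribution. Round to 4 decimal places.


MAP = mode of Beta distribution
= (alpha - 1)/(alpha + beta - 2)
= (20-1)/(20+9-2)
= 19/27 = 0.7037

0.7037


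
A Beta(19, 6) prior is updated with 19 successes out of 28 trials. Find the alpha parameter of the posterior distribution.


In the Beta-Binomial conjugate update:
alpha_post = alpha_prior + successes
= 19 + 19
= 38

38


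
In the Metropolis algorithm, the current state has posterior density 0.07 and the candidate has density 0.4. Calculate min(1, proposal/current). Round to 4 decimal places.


Ratio = 0.4/0.07 = 5.7143
Acceptance probability = min(1, 5.7143)
= 1.0

1.0


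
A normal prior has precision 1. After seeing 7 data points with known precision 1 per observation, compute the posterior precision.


In the conjugate normal model, precisions add:
tau_posterior = tau_prior + n * tau_data
= 1 + 7*1 = 8

8


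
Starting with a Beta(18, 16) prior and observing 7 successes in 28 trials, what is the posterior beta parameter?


Posterior beta = prior beta + failures
Failures = 28 - 7 = 21
beta_post = 16 + 21 = 37

37


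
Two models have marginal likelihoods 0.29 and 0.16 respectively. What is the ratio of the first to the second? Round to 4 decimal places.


Evidence ratio = 0.29 / 0.16
= 1.8125

1.8125


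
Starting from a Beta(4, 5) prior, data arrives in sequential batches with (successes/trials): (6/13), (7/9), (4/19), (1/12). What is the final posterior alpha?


In sequential Bayesian updating, we sum all successes.
Total successes = 18
Final alpha = 4 + 18 = 22

22


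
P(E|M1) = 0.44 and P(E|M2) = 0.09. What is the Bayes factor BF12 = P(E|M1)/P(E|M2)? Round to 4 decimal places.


Bayes factor BF12 = P(E|M1) / P(E|M2)
= 0.44 / 0.09
= 4.8889

4.8889


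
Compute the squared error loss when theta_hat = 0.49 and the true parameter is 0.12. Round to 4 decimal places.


L = (theta_hat - theta_true)^2
= (0.49 - 0.12)^2
= 0.37^2 = 0.1369

0.1369


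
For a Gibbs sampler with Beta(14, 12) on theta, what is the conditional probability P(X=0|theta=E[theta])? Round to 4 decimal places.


E[theta] = 14/(14+12) = 0.5385
P(X=0|theta) = 1 - theta = 0.4615

0.4615


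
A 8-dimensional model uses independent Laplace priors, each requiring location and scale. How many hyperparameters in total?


Per parameter: 2 (location and scale).
Total = 8 * 2 = 16

16


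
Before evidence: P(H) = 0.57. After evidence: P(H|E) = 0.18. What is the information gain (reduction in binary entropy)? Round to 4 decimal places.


Prior entropy = 0.9858
Posterior entropy = 0.6801
Information gain = 0.9858 - 0.6801 = 0.3057

0.3057


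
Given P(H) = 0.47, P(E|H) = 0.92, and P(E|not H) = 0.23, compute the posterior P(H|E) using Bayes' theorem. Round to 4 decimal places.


By Bayes' theorem: P(H|E) = P(E|H)*P(H) / P(E)
P(E) = P(E|H)*P(H) + P(E|not H)*P(not H)
P(E) = 0.92*0.47 + 0.23*0.53 = 0.5543
P(H|E) = 0.92*0.47 / 0.5543 = 0.7801

0.7801


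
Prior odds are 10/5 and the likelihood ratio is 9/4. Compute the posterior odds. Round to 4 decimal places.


Posterior odds = prior odds * likelihood ratio
= (10/5) * (9/4)
= 90 / 20
= 4.5

4.5


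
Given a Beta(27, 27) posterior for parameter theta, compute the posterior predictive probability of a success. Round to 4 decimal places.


For a Beta-Bernoulli model, the predictive probability is the mean:
P(success) = 27/(27+27) = 27/54 = 0.5

0.5


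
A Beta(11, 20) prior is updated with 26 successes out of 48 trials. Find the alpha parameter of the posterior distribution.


In the Beta-Binomial conjugate update:
alpha_post = alpha_prior + successes
= 11 + 26
= 37

37


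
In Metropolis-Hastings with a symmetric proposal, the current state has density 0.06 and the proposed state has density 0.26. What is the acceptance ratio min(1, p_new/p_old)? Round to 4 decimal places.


Ratio = p_new / p_old = 0.26 / 0.06 = 4.3333
Acceptance = min(1, 4.3333) = 1.0

1.0


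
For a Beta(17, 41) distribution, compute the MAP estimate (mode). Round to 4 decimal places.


MAP = mode = (a-1)/(a+b-2)
= (17-1)/(17+41-2)
= 16/56 = 0.2857

0.2857


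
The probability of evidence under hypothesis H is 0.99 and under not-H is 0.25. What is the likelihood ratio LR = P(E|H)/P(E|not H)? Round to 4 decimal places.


LR = 0.99 / 0.25
= 3.96

3.96


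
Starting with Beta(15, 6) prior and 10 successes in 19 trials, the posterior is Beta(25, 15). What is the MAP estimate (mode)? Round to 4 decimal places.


The mode of Beta(a, b) when a > 1 and b > 1 is (a-1)/(a+b-2)
= (25 - 1) / (25 + 15 - 2)
= 24 / 38
= 0.6316

0.6316


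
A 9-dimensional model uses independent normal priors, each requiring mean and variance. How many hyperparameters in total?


Per parameter: 2 (mean and variance).
Total = 9 * 2 = 18

18


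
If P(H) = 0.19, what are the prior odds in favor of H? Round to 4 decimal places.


Prior odds = P(H) / (1 - P(H))
= 0.19 / 0.81
= 0.2346

0.2346


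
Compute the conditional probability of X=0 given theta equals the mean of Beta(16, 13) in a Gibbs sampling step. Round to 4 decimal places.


Mean of Beta(16, 13) = 0.5517
P(X=0 | theta=0.5517) = 0.4483

0.4483


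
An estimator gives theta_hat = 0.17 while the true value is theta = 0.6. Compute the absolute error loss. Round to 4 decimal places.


The absolute error loss is |theta_hat - theta|
= |0.17 - 0.6|
= 0.43

0.43


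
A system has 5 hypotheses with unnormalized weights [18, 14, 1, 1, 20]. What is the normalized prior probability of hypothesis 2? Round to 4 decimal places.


The normalized prior is the weight divided by the total.
Total weight = 54
P(H2) = 14 / 54 = 0.2593

0.2593


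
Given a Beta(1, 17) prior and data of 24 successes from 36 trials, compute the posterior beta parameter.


Number of failures = 36 - 24 = 12
Posterior beta = 17 + 12 = 29

29


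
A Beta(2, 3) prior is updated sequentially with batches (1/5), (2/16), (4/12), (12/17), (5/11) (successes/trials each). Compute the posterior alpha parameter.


Sequential conjugate updating is equivalent to a single batch update.
Total successes across all batches = 24
alpha_posterior = alpha_prior + total_successes = 2 + 24
= 26

26


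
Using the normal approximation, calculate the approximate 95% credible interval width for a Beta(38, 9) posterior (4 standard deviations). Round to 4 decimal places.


Var(Beta) = 38*9/(47^2 * 48) = 0.0032
SD = 0.0568
Width ~ 4*SD = 0.2272

0.2272


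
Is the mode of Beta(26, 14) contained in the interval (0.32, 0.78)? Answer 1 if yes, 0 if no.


Mode = (a-1)/(a+b-2) = 25/38 = 0.6579
Interval: (0.32, 0.78)
Contains mode? 1

1


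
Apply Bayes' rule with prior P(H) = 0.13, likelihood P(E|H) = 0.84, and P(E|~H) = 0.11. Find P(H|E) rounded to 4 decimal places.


Step 1: Compute marginal P(E) = P(E|H)P(H) + P(E|~H)P(~H)
= 0.84*0.13 + 0.11*0.87 = 0.2049
Step 2: P(H|E) = P(E|H)P(H)/P(E) = 0.1092/0.2049
= 0.5329

0.5329


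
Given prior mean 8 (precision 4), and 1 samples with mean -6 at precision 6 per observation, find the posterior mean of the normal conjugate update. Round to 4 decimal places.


The posterior mean is a precision-weighted average of prior and data.
Post. prec. = 4 + 6 = 10
Post. mean = (32 + -36)/10 = -4/10 = -0.4

-0.4


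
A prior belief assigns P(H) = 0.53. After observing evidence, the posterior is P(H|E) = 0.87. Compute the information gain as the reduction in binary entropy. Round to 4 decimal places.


H(prior) = -0.53*log2(0.53) - 0.47*log2(0.47)
= 0.9974
H(post) = -0.87*log2(0.87) - 0.13*log2(0.13)
= 0.5574
IG = 0.9974 - 0.5574 = 0.44

0.44


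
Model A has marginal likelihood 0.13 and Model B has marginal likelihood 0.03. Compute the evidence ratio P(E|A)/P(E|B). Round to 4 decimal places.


Evidence ratio = P(E|A) / P(E|B)
= 0.13 / 0.03
= 4.3333

4.3333


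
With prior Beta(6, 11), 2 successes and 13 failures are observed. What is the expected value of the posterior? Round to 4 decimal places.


Posterior = Beta(8, 24)
E[theta] = alpha/(alpha+beta)
= 8/32 = 0.25

0.25


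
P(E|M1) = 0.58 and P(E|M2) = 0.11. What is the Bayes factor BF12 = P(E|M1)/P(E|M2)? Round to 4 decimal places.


Bayes factor BF12 = P(E|M1) / P(E|M2)
= 0.58 / 0.11
= 5.2727

5.2727


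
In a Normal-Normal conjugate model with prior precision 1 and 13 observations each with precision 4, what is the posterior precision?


Posterior precision = prior precision + n * observation precision
= 1 + 13 * 4
= 1 + 52 = 53

53


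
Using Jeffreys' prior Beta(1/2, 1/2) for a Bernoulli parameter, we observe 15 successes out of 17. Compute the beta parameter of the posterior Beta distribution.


Conjugate update: Beta(0.5 + k, 0.5 + n - k).
k = 15, n - k = 2
Posterior beta = 0.5 + (n - k) = 0.5 + 2 = 2.5

2.5


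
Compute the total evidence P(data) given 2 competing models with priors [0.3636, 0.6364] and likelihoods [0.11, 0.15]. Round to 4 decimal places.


Marginal likelihood = sum P(model_i) * P(data|model_i)
Model 1: 0.3636 * 0.11 = 0.04
Model 2: 0.6364 * 0.15 = 0.0955
Total = 0.1355

0.1355


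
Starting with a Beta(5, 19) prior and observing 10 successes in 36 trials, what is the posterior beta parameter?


Posterior beta = prior beta + failures
Failures = 36 - 10 = 26
beta_post = 19 + 26 = 45

45


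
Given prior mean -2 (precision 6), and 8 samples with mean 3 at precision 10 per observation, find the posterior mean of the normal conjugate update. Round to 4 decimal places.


The posterior mean is a precision-weighted average of prior and data.
Post. prec. = 6 + 80 = 86
Post. mean = (-12 + 240)/86 = 228/86 = 2.6512

2.6512


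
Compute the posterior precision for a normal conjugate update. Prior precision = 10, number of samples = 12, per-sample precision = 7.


tau_post = tau_0 + n * tau
= 10 + 12 * 7 = 94

94


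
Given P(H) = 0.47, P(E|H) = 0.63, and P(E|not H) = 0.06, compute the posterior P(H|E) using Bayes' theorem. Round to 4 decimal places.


By Bayes' theorem: P(H|E) = P(E|H)*P(H) / P(E)
P(E) = P(E|H)*P(H) + P(E|not H)*P(not H)
P(E) = 0.63*0.47 + 0.06*0.53 = 0.3279
P(H|E) = 0.63*0.47 / 0.3279 = 0.903

0.903


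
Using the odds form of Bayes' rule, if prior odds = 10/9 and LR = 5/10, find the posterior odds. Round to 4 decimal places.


Bayes' rule in odds form: posterior odds = prior odds * LR
= (10 * 5) / (9 * 10)
= 50/90 = 0.5556

0.5556


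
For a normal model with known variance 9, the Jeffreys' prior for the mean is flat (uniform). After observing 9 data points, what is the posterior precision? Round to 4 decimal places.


Jeffreys' prior for normal mean (known variance) is flat.
Prior precision = 0.
Posterior precision = prior_prec + n/sigma^2 = 0 + 9/9
= 1.0

1.0


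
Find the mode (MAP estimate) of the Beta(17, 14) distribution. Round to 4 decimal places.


For Beta(a,b) with a,b > 1:
Mode = (a-1)/(a+b-2) = (17-1)/(31-2)
= 16/29 = 0.5517

0.5517


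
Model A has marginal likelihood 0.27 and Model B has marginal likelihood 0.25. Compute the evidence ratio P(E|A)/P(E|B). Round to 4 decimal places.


Evidence ratio = P(E|A) / P(E|B)
= 0.27 / 0.25
= 1.08

1.08


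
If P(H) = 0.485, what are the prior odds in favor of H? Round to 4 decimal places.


Prior odds = P(H) / (1 - P(H))
= 0.485 / 0.515
= 0.9417

0.9417


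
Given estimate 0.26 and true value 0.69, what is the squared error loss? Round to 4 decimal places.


Squared error = (estimate - true)^2
Difference = -0.43
Loss = -0.43^2 = 0.1849

0.1849


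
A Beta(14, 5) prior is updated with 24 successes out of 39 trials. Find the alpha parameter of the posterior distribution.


In the Beta-Binomial conjugate update:
alpha_post = alpha_prior + successes
= 14 + 24
= 38

38


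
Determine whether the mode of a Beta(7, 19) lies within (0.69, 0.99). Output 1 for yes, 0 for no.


First find the mode: (a-1)/(a+b-2) = 0.25
Is 0.25 in (0.69, 0.99)? 0

0


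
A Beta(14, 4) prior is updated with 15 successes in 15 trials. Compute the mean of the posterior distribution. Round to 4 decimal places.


After update: Beta(29, 4)
Mean = 29 / (29 + 4) = 29 / 33
= 0.8788

0.8788


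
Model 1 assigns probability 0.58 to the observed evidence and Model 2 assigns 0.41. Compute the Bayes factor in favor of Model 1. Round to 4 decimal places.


BF = P(data|M1) / P(data|M2)
= 0.58 / 0.41 = 1.4146

1.4146


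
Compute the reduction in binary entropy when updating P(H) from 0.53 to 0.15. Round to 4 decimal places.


H_before = -p*log2(p) - (1-p)*log2(1-p) for p=0.53: 0.9974
H_after for p=0.15: 0.6098
Reduction = 0.9974 - 0.6098 = 0.3876

0.3876


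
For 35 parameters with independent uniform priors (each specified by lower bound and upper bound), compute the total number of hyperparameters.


A uniform prior has 2 hyperparameters per parameter.
Total = 35 * 2 = 70

70


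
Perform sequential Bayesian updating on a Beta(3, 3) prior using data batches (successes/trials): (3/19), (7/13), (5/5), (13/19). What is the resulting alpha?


Accumulate successes: 28
Posterior alpha = prior alpha + sum of successes
= 3 + 28 = 31

31


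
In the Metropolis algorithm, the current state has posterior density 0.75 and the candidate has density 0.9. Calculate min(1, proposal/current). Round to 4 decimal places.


Ratio = 0.9/0.75 = 1.2
Acceptance probability = min(1, 1.2)
= 1.0

1.0


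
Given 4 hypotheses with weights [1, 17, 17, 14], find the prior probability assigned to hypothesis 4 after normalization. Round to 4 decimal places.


To normalize, divide each weight by the sum of all weights.
Sum = 49
Prior(H4) = 14/49 = 0.2857

0.2857


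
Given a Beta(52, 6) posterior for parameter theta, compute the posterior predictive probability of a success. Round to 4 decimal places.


For a Beta-Bernoulli model, the predictive probability is the mean:
P(success) = 52/(52+6) = 52/58 = 0.8966

0.8966


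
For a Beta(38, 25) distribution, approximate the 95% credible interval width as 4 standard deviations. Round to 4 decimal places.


Variance of Beta(a,b) = ab / ((a+b)^2 * (a+b+1))
= 38*25 / ((63)^2 * 64)
= 0.0037
SD = sqrt(0.0037) = 0.0612
Width = 4 * SD = 0.2446

0.2446


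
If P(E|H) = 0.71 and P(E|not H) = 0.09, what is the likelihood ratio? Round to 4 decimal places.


Likelihood ratio = P(E|H) / P(E|not H)
= 0.71 / 0.09
= 7.8889

7.8889


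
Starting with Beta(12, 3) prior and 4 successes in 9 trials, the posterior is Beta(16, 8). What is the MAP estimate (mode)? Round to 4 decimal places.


The mode of Beta(a, b) when a > 1 and b > 1 is (a-1)/(a+b-2)
= (16 - 1) / (16 + 8 - 2)
= 15 / 22
= 0.6818

0.6818


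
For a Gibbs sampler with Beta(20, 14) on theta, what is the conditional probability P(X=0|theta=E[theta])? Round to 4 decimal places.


E[theta] = 20/(20+14) = 0.5882
P(X=0|theta) = 1 - theta = 0.4118

0.4118


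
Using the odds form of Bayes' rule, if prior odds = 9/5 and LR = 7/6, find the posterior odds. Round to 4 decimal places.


Bayes' rule in odds form: posterior odds = prior odds * LR
= (9 * 7) / (5 * 6)
= 63/30 = 2.1

2.1


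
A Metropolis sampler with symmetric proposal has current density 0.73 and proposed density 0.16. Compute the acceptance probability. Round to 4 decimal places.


For symmetric proposals, acceptance = min(1, pi(x*)/pi(x))
= min(1, 0.16/0.73)
= min(1, 0.2192) = 0.2192

0.2192


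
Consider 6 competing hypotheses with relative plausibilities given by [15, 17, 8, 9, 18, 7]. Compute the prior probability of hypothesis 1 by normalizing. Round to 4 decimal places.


Sum of weights = 15 + 17 + 8 + 9 + 18 + 7 = 74
Normalized prior for H1 = 15 / 74
= 0.2027

0.2027


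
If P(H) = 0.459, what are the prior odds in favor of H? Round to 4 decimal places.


Prior odds = P(H) / (1 - P(H))
= 0.459 / 0.541
= 0.8484

0.8484


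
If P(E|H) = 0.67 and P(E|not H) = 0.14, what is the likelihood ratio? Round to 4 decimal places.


Likelihood ratio = P(E|H) / P(E|not H)
= 0.67 / 0.14
= 4.7857

4.7857


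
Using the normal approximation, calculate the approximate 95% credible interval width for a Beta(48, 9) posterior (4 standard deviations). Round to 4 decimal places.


Var(Beta) = 48*9/(57^2 * 58) = 0.0023
SD = 0.0479
Width ~ 4*SD = 0.1915

0.1915


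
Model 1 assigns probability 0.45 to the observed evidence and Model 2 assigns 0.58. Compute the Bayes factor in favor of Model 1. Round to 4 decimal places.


BF = P(data|M1) / P(data|M2)
= 0.45 / 0.58 = 0.7759

0.7759


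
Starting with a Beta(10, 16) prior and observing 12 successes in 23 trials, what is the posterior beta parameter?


Posterior beta = prior beta + failures
Failures = 23 - 12 = 11
beta_post = 16 + 11 = 27

27


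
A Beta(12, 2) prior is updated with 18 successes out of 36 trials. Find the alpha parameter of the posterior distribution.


In the Beta-Binomial conjugate update:
alpha_post = alpha_prior + successes
= 12 + 18
= 30

30


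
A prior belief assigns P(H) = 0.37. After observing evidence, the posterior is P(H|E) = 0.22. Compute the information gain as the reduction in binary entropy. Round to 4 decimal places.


H(prior) = -0.37*log2(0.37) - 0.63*log2(0.63)
= 0.9507
H(post) = -0.22*log2(0.22) - 0.78*log2(0.78)
= 0.7602
IG = 0.9507 - 0.7602 = 0.1905

0.1905


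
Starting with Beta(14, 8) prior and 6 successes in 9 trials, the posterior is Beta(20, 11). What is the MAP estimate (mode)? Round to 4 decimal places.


The mode of Beta(a, b) when a > 1 and b > 1 is (a-1)/(a+b-2)
= (20 - 1) / (20 + 11 - 2)
= 19 / 29
= 0.6552

0.6552


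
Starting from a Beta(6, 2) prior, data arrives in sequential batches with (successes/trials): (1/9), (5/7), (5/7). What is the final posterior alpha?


In sequential Bayesian updating, we sum all successes.
Total successes = 11
Final alpha = 6 + 11 = 17

17


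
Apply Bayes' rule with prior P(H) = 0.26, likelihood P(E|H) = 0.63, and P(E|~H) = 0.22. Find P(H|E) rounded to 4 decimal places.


Step 1: Compute marginal P(E) = P(E|H)P(H) + P(E|~H)P(~H)
= 0.63*0.26 + 0.22*0.74 = 0.3266
Step 2: P(H|E) = P(E|H)P(H)/P(E) = 0.1638/0.3266
= 0.5015

0.5015


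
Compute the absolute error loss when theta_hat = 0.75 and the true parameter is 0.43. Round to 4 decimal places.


L = |theta_hat - theta_true|
= |0.75 - 0.43| = 0.32

0.32


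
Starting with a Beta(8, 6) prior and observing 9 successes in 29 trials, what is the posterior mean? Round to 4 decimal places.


Posterior parameters: alpha = 8 + 9 = 17
beta = 6 + 20 = 26
Posterior mean = alpha / (alpha + beta) = 17 / 43
= 0.3953

0.3953


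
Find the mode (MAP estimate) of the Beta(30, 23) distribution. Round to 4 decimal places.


For Beta(a,b) with a,b > 1:
Mode = (a-1)/(a+b-2) = (30-1)/(53-2)
= 29/51 = 0.5686

0.5686


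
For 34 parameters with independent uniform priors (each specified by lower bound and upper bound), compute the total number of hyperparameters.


A uniform prior has 2 hyperparameters per parameter.
Total = 34 * 2 = 68

68


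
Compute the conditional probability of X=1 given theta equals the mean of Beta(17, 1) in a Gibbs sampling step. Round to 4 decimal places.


Mean of Beta(17, 1) = 0.9444
P(X=1 | theta=0.9444) = 0.9444

0.9444


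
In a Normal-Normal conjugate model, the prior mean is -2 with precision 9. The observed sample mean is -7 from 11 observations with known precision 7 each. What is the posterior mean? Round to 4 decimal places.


Posterior precision = tau0 + n*tau = 9 + 11*7 = 86
Posterior mean = (tau0*mu0 + n*tau*xbar) / posterior_precision
= (9*-2 + 11*7*-7) / 86
= -557 / 86 = -6.4767

-6.4767


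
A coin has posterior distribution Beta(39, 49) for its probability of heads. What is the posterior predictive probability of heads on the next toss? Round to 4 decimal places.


Posterior predictive = E[theta] = alpha/(alpha+beta)
= 39/88
= 0.4432

0.4432


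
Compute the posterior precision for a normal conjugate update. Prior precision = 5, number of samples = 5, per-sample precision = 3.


tau_post = tau_0 + n * tau
= 5 + 5 * 3 = 20

20


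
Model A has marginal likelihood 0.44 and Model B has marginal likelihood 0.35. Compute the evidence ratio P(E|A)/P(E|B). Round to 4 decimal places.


Evidence ratio = P(E|A) / P(E|B)
= 0.44 / 0.35
= 1.2571

1.2571


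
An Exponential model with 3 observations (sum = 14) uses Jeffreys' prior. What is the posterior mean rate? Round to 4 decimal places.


Posterior Gamma(3, 14)
E[lambda] = 3/14 = 0.2143

0.2143


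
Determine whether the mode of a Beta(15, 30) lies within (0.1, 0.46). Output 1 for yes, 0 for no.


First find the mode: (a-1)/(a+b-2) = 0.3256
Is 0.3256 in (0.1, 0.46)? 1

1


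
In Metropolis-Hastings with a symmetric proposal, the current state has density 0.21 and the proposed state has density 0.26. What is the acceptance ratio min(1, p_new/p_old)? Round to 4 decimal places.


Ratio = p_new / p_old = 0.26 / 0.21 = 1.2381
Acceptance = min(1, 1.2381) = 1.0

1.0


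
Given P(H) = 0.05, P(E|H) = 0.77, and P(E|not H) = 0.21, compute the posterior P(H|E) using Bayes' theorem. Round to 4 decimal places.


By Bayes' theorem: P(H|E) = P(E|H)*P(H) / P(E)
P(E) = P(E|H)*P(H) + P(E|not H)*P(not H)
P(E) = 0.77*0.05 + 0.21*0.95 = 0.238
P(H|E) = 0.77*0.05 / 0.238 = 0.1618

0.1618


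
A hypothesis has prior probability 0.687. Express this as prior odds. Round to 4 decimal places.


Odds = P(H) / P(not H) = 0.687 / 0.313
= 2.1949

2.1949


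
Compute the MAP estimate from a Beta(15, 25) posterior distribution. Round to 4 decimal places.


MAP = mode of Beta distribution
= (alpha - 1)/(alpha + beta - 2)
= (15-1)/(15+25-2)
= 14/38 = 0.3684

0.3684


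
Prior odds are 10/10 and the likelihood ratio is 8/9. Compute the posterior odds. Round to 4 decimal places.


Posterior odds = prior odds * likelihood ratio
= (10/10) * (8/9)
= 80 / 90
= 0.8889

0.8889


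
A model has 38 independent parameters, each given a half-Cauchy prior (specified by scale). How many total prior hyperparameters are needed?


Each half-Cauchy prior needs 1 hyperparameter (scale).
Total = 1 * 38 = 38

38


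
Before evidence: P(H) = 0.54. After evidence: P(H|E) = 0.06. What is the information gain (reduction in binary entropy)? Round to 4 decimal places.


Prior entropy = 0.9954
Posterior entropy = 0.3274
Information gain = 0.9954 - 0.3274 = 0.6679

0.6679


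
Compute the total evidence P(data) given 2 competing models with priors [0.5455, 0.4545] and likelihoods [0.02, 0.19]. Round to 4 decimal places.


Marginal likelihood = sum P(model_i) * P(data|model_i)
Model 1: 0.5455 * 0.02 = 0.0109
Model 2: 0.4545 * 0.19 = 0.0864
Total = 0.0973

0.0973


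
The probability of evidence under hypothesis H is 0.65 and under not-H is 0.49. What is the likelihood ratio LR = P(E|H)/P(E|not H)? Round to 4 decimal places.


LR = 0.65 / 0.49
= 1.3265

1.3265


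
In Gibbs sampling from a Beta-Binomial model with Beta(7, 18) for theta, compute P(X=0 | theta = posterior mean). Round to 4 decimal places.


Posterior mean = alpha/(alpha+beta) = 7/25 = 0.28
P(X=0|theta=mean) = 1 - theta = 0.72

0.72


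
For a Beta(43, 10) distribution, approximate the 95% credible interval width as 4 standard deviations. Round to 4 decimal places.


Variance of Beta(a,b) = ab / ((a+b)^2 * (a+b+1))
= 43*10 / ((53)^2 * 54)
= 0.0028
SD = sqrt(0.0028) = 0.0532
Width = 4 * SD = 0.213

0.213


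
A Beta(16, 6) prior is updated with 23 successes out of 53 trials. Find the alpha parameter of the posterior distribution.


In the Beta-Binomial conjugate update:
alpha_post = alpha_prior + successes
= 16 + 23
= 39

39


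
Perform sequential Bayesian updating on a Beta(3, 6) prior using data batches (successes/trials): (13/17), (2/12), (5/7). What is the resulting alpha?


Accumulate successes: 20
Posterior alpha = prior alpha + sum of successes
= 3 + 20 = 23

23


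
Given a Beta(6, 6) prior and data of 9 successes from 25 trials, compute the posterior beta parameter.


Number of failures = 25 - 9 = 16
Posterior beta = 6 + 16 = 22

22


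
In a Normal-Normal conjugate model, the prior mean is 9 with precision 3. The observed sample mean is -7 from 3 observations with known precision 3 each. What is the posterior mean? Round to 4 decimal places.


Posterior precision = tau0 + n*tau = 3 + 3*3 = 12
Posterior mean = (tau0*mu0 + n*tau*xbar) / posterior_precision
= (3*9 + 3*3*-7) / 12
= -36 / 12 = -3.0

-3.0


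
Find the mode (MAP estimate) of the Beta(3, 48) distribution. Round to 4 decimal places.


For Beta(a,b) with a,b > 1:
Mode = (a-1)/(a+b-2) = (3-1)/(51-2)
= 2/49 = 0.0408

0.0408


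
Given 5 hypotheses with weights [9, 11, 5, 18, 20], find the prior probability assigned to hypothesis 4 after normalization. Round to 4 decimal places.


To normalize, divide each weight by the sum of all weights.
Sum = 63
Prior(H4) = 18/63 = 0.2857

0.2857


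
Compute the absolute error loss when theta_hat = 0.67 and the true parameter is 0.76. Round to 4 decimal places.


L = |theta_hat - theta_true|
= |0.67 - 0.76| = 0.09

0.09


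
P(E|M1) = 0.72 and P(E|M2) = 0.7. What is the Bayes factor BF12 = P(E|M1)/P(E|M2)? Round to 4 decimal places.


Bayes factor BF12 = P(E|M1) / P(E|M2)
= 0.72 / 0.7
= 1.0286

1.0286


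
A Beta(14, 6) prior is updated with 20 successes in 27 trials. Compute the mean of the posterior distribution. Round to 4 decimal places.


After update: Beta(34, 13)
Mean = 34 / (34 + 13) = 34 / 47
= 0.7234

0.7234


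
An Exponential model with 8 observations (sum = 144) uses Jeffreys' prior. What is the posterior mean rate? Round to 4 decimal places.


Posterior Gamma(8, 144)
E[lambda] = 8/144 = 0.0556

0.0556


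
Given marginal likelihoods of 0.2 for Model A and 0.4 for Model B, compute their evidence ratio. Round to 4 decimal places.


Ratio = ML(A) / ML(B) = 0.2/0.4
= 0.5

0.5


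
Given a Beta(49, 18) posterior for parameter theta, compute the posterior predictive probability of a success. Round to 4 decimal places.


For a Beta-Bernoulli model, the predictive probability is the mean:
P(success) = 49/(49+18) = 49/67 = 0.7313

0.7313


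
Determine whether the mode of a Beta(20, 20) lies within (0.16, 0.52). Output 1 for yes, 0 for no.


First find the mode: (a-1)/(a+b-2) = 0.5
Is 0.5 in (0.16, 0.52)? 1

1


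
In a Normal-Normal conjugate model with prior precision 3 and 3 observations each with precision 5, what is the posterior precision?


Posterior precision = prior precision + n * observation precision
= 3 + 3 * 5
= 3 + 15 = 18

18


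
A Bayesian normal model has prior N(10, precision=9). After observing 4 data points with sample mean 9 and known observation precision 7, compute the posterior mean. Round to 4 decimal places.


Posterior mean = (prior_precision * prior_mean + n * data_precision * data_mean) / (prior_precision + n * data_precision)
Numerator = 9*10 + 4*7*9 = 342
Denominator = 9 + 4*7 = 37
Posterior mean = 9.2432

9.2432


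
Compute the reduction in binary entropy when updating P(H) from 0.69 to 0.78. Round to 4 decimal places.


H_before = -p*log2(p) - (1-p)*log2(1-p) for p=0.69: 0.8932
H_after for p=0.78: 0.7602
Reduction = 0.8932 - 0.7602 = 0.133

0.133


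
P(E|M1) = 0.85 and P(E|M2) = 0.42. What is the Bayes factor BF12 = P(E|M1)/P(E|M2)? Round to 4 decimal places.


Bayes factor BF12 = P(E|M1) / P(E|M2)
= 0.85 / 0.42
= 2.0238

2.0238


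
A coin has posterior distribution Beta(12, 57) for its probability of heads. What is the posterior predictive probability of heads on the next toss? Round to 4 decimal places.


Posterior predictive = E[theta] = alpha/(alpha+beta)
= 12/69
= 0.1739

0.1739


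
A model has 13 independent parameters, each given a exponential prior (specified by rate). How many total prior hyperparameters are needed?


Each exponential prior needs 1 hyperparameter (rate).
Total = 1 * 13 = 13

13


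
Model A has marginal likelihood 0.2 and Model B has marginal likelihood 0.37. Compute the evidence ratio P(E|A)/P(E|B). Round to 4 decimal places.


Evidence ratio = P(E|A) / P(E|B)
= 0.2 / 0.37
= 0.5405

0.5405


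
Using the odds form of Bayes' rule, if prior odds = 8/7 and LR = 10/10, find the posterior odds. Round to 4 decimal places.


Bayes' rule in odds form: posterior odds = prior odds * LR
= (8 * 10) / (7 * 10)
= 80/70 = 1.1429

1.1429


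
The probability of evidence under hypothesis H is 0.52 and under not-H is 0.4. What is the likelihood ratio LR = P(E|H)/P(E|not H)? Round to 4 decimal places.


LR = 0.52 / 0.4
= 1.3

1.3


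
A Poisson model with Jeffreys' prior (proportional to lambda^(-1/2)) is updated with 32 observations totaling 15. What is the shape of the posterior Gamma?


Posterior = Gamma(0.5 + S, n)
= Gamma(0.5 + 15, 32)
Posterior shape = 0.5 + S = 0.5 + 15 = 15.5

15.5
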